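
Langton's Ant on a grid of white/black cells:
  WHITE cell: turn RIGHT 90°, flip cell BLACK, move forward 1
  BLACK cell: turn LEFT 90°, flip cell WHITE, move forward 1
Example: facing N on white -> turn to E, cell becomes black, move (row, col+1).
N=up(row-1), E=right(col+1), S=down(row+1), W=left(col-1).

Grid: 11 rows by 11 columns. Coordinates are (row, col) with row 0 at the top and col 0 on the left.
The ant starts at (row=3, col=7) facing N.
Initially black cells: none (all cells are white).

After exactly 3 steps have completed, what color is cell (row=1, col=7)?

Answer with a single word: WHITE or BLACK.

Answer: WHITE

Derivation:
Step 1: on WHITE (3,7): turn R to E, flip to black, move to (3,8). |black|=1
Step 2: on WHITE (3,8): turn R to S, flip to black, move to (4,8). |black|=2
Step 3: on WHITE (4,8): turn R to W, flip to black, move to (4,7). |black|=3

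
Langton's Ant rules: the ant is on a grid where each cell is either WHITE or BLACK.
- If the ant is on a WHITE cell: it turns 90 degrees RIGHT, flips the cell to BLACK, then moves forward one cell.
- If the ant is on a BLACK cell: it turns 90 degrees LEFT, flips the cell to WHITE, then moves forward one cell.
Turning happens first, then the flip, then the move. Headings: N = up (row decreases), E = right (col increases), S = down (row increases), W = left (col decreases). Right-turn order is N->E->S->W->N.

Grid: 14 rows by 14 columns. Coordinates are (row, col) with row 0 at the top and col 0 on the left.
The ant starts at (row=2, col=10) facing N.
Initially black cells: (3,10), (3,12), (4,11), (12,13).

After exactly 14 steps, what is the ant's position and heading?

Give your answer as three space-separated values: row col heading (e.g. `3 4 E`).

Answer: 5 9 S

Derivation:
Step 1: on WHITE (2,10): turn R to E, flip to black, move to (2,11). |black|=5
Step 2: on WHITE (2,11): turn R to S, flip to black, move to (3,11). |black|=6
Step 3: on WHITE (3,11): turn R to W, flip to black, move to (3,10). |black|=7
Step 4: on BLACK (3,10): turn L to S, flip to white, move to (4,10). |black|=6
Step 5: on WHITE (4,10): turn R to W, flip to black, move to (4,9). |black|=7
Step 6: on WHITE (4,9): turn R to N, flip to black, move to (3,9). |black|=8
Step 7: on WHITE (3,9): turn R to E, flip to black, move to (3,10). |black|=9
Step 8: on WHITE (3,10): turn R to S, flip to black, move to (4,10). |black|=10
Step 9: on BLACK (4,10): turn L to E, flip to white, move to (4,11). |black|=9
Step 10: on BLACK (4,11): turn L to N, flip to white, move to (3,11). |black|=8
Step 11: on BLACK (3,11): turn L to W, flip to white, move to (3,10). |black|=7
Step 12: on BLACK (3,10): turn L to S, flip to white, move to (4,10). |black|=6
Step 13: on WHITE (4,10): turn R to W, flip to black, move to (4,9). |black|=7
Step 14: on BLACK (4,9): turn L to S, flip to white, move to (5,9). |black|=6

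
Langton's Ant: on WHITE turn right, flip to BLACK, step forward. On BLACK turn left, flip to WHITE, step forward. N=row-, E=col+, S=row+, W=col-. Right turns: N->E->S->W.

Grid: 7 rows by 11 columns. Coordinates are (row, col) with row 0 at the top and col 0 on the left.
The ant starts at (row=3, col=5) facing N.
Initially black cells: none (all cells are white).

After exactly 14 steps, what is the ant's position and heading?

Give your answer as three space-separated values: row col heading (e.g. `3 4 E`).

Step 1: on WHITE (3,5): turn R to E, flip to black, move to (3,6). |black|=1
Step 2: on WHITE (3,6): turn R to S, flip to black, move to (4,6). |black|=2
Step 3: on WHITE (4,6): turn R to W, flip to black, move to (4,5). |black|=3
Step 4: on WHITE (4,5): turn R to N, flip to black, move to (3,5). |black|=4
Step 5: on BLACK (3,5): turn L to W, flip to white, move to (3,4). |black|=3
Step 6: on WHITE (3,4): turn R to N, flip to black, move to (2,4). |black|=4
Step 7: on WHITE (2,4): turn R to E, flip to black, move to (2,5). |black|=5
Step 8: on WHITE (2,5): turn R to S, flip to black, move to (3,5). |black|=6
Step 9: on WHITE (3,5): turn R to W, flip to black, move to (3,4). |black|=7
Step 10: on BLACK (3,4): turn L to S, flip to white, move to (4,4). |black|=6
Step 11: on WHITE (4,4): turn R to W, flip to black, move to (4,3). |black|=7
Step 12: on WHITE (4,3): turn R to N, flip to black, move to (3,3). |black|=8
Step 13: on WHITE (3,3): turn R to E, flip to black, move to (3,4). |black|=9
Step 14: on WHITE (3,4): turn R to S, flip to black, move to (4,4). |black|=10

Answer: 4 4 S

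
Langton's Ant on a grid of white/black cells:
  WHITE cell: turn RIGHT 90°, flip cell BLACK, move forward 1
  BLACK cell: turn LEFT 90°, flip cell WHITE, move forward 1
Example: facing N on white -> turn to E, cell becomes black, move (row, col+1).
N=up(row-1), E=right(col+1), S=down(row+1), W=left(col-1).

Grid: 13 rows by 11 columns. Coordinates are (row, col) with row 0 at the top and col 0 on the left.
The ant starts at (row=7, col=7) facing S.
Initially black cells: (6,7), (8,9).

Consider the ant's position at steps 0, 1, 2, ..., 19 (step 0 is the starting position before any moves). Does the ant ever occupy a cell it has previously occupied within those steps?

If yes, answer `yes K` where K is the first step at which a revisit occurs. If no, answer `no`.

Answer: yes 7

Derivation:
Step 1: on WHITE (7,7): turn R to W, flip to black, move to (7,6). |black|=3 — new cell
Step 2: on WHITE (7,6): turn R to N, flip to black, move to (6,6). |black|=4 — new cell
Step 3: on WHITE (6,6): turn R to E, flip to black, move to (6,7). |black|=5 — new cell
Step 4: on BLACK (6,7): turn L to N, flip to white, move to (5,7). |black|=4 — new cell
Step 5: on WHITE (5,7): turn R to E, flip to black, move to (5,8). |black|=5 — new cell
Step 6: on WHITE (5,8): turn R to S, flip to black, move to (6,8). |black|=6 — new cell
Step 7: on WHITE (6,8): turn R to W, flip to black, move to (6,7). |black|=7 — REVISIT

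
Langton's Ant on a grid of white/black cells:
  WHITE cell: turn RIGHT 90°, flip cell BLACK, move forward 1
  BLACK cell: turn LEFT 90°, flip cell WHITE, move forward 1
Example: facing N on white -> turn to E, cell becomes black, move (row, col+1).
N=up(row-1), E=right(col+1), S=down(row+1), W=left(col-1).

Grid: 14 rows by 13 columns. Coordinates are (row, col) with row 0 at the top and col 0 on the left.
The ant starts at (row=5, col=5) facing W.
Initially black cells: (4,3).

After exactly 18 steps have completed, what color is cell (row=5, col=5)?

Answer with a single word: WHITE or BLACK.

Step 1: on WHITE (5,5): turn R to N, flip to black, move to (4,5). |black|=2
Step 2: on WHITE (4,5): turn R to E, flip to black, move to (4,6). |black|=3
Step 3: on WHITE (4,6): turn R to S, flip to black, move to (5,6). |black|=4
Step 4: on WHITE (5,6): turn R to W, flip to black, move to (5,5). |black|=5
Step 5: on BLACK (5,5): turn L to S, flip to white, move to (6,5). |black|=4
Step 6: on WHITE (6,5): turn R to W, flip to black, move to (6,4). |black|=5
Step 7: on WHITE (6,4): turn R to N, flip to black, move to (5,4). |black|=6
Step 8: on WHITE (5,4): turn R to E, flip to black, move to (5,5). |black|=7
Step 9: on WHITE (5,5): turn R to S, flip to black, move to (6,5). |black|=8
Step 10: on BLACK (6,5): turn L to E, flip to white, move to (6,6). |black|=7
Step 11: on WHITE (6,6): turn R to S, flip to black, move to (7,6). |black|=8
Step 12: on WHITE (7,6): turn R to W, flip to black, move to (7,5). |black|=9
Step 13: on WHITE (7,5): turn R to N, flip to black, move to (6,5). |black|=10
Step 14: on WHITE (6,5): turn R to E, flip to black, move to (6,6). |black|=11
Step 15: on BLACK (6,6): turn L to N, flip to white, move to (5,6). |black|=10
Step 16: on BLACK (5,6): turn L to W, flip to white, move to (5,5). |black|=9
Step 17: on BLACK (5,5): turn L to S, flip to white, move to (6,5). |black|=8
Step 18: on BLACK (6,5): turn L to E, flip to white, move to (6,6). |black|=7

Answer: WHITE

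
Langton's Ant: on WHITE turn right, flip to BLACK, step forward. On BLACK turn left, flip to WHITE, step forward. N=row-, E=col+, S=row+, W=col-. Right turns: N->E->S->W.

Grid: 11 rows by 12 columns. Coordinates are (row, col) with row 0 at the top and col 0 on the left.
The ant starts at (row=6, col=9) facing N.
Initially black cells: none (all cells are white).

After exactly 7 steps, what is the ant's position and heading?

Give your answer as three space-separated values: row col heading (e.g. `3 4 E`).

Step 1: on WHITE (6,9): turn R to E, flip to black, move to (6,10). |black|=1
Step 2: on WHITE (6,10): turn R to S, flip to black, move to (7,10). |black|=2
Step 3: on WHITE (7,10): turn R to W, flip to black, move to (7,9). |black|=3
Step 4: on WHITE (7,9): turn R to N, flip to black, move to (6,9). |black|=4
Step 5: on BLACK (6,9): turn L to W, flip to white, move to (6,8). |black|=3
Step 6: on WHITE (6,8): turn R to N, flip to black, move to (5,8). |black|=4
Step 7: on WHITE (5,8): turn R to E, flip to black, move to (5,9). |black|=5

Answer: 5 9 E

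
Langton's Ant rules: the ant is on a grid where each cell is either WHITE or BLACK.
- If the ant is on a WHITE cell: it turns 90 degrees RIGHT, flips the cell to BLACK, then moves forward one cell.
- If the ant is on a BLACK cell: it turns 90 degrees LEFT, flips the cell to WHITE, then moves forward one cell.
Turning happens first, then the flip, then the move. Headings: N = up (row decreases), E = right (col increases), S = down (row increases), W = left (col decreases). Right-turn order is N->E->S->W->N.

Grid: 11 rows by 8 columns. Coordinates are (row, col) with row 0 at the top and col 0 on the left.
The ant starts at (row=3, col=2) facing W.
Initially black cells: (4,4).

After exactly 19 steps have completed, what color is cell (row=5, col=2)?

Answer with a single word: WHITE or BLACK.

Step 1: on WHITE (3,2): turn R to N, flip to black, move to (2,2). |black|=2
Step 2: on WHITE (2,2): turn R to E, flip to black, move to (2,3). |black|=3
Step 3: on WHITE (2,3): turn R to S, flip to black, move to (3,3). |black|=4
Step 4: on WHITE (3,3): turn R to W, flip to black, move to (3,2). |black|=5
Step 5: on BLACK (3,2): turn L to S, flip to white, move to (4,2). |black|=4
Step 6: on WHITE (4,2): turn R to W, flip to black, move to (4,1). |black|=5
Step 7: on WHITE (4,1): turn R to N, flip to black, move to (3,1). |black|=6
Step 8: on WHITE (3,1): turn R to E, flip to black, move to (3,2). |black|=7
Step 9: on WHITE (3,2): turn R to S, flip to black, move to (4,2). |black|=8
Step 10: on BLACK (4,2): turn L to E, flip to white, move to (4,3). |black|=7
Step 11: on WHITE (4,3): turn R to S, flip to black, move to (5,3). |black|=8
Step 12: on WHITE (5,3): turn R to W, flip to black, move to (5,2). |black|=9
Step 13: on WHITE (5,2): turn R to N, flip to black, move to (4,2). |black|=10
Step 14: on WHITE (4,2): turn R to E, flip to black, move to (4,3). |black|=11
Step 15: on BLACK (4,3): turn L to N, flip to white, move to (3,3). |black|=10
Step 16: on BLACK (3,3): turn L to W, flip to white, move to (3,2). |black|=9
Step 17: on BLACK (3,2): turn L to S, flip to white, move to (4,2). |black|=8
Step 18: on BLACK (4,2): turn L to E, flip to white, move to (4,3). |black|=7
Step 19: on WHITE (4,3): turn R to S, flip to black, move to (5,3). |black|=8

Answer: BLACK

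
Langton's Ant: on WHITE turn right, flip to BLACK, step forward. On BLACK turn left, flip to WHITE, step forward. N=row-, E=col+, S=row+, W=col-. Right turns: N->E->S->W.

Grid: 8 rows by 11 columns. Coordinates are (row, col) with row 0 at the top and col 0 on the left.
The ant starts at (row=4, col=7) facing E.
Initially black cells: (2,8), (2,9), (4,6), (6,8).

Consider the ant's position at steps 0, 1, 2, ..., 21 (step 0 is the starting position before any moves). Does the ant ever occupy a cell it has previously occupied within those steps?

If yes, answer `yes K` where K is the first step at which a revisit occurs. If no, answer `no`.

Step 1: on WHITE (4,7): turn R to S, flip to black, move to (5,7). |black|=5 — new cell
Step 2: on WHITE (5,7): turn R to W, flip to black, move to (5,6). |black|=6 — new cell
Step 3: on WHITE (5,6): turn R to N, flip to black, move to (4,6). |black|=7 — new cell
Step 4: on BLACK (4,6): turn L to W, flip to white, move to (4,5). |black|=6 — new cell
Step 5: on WHITE (4,5): turn R to N, flip to black, move to (3,5). |black|=7 — new cell
Step 6: on WHITE (3,5): turn R to E, flip to black, move to (3,6). |black|=8 — new cell
Step 7: on WHITE (3,6): turn R to S, flip to black, move to (4,6). |black|=9 — REVISIT

Answer: yes 7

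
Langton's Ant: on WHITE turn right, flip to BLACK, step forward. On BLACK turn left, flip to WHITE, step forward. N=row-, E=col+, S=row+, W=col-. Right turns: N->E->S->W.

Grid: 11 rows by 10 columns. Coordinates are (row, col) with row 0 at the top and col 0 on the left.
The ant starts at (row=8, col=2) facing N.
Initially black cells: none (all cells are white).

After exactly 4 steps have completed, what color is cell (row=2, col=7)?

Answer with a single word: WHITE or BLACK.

Answer: WHITE

Derivation:
Step 1: on WHITE (8,2): turn R to E, flip to black, move to (8,3). |black|=1
Step 2: on WHITE (8,3): turn R to S, flip to black, move to (9,3). |black|=2
Step 3: on WHITE (9,3): turn R to W, flip to black, move to (9,2). |black|=3
Step 4: on WHITE (9,2): turn R to N, flip to black, move to (8,2). |black|=4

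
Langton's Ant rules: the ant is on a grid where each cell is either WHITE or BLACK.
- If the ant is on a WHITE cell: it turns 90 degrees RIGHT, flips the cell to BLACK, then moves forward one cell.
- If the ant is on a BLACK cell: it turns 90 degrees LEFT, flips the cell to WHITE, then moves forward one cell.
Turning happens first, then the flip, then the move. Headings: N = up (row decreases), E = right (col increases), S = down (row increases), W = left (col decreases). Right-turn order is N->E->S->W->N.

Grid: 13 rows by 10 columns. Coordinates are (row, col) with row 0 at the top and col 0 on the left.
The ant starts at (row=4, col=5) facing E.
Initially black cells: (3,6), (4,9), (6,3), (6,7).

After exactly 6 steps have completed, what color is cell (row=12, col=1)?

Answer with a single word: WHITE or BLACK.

Step 1: on WHITE (4,5): turn R to S, flip to black, move to (5,5). |black|=5
Step 2: on WHITE (5,5): turn R to W, flip to black, move to (5,4). |black|=6
Step 3: on WHITE (5,4): turn R to N, flip to black, move to (4,4). |black|=7
Step 4: on WHITE (4,4): turn R to E, flip to black, move to (4,5). |black|=8
Step 5: on BLACK (4,5): turn L to N, flip to white, move to (3,5). |black|=7
Step 6: on WHITE (3,5): turn R to E, flip to black, move to (3,6). |black|=8

Answer: WHITE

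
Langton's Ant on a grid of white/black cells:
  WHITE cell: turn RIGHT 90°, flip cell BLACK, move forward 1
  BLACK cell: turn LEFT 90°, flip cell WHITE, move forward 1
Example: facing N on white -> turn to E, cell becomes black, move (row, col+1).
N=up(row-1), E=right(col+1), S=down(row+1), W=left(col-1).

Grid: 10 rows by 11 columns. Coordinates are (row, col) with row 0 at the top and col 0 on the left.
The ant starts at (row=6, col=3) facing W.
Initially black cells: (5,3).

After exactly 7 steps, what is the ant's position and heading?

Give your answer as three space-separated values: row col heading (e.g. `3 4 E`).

Step 1: on WHITE (6,3): turn R to N, flip to black, move to (5,3). |black|=2
Step 2: on BLACK (5,3): turn L to W, flip to white, move to (5,2). |black|=1
Step 3: on WHITE (5,2): turn R to N, flip to black, move to (4,2). |black|=2
Step 4: on WHITE (4,2): turn R to E, flip to black, move to (4,3). |black|=3
Step 5: on WHITE (4,3): turn R to S, flip to black, move to (5,3). |black|=4
Step 6: on WHITE (5,3): turn R to W, flip to black, move to (5,2). |black|=5
Step 7: on BLACK (5,2): turn L to S, flip to white, move to (6,2). |black|=4

Answer: 6 2 S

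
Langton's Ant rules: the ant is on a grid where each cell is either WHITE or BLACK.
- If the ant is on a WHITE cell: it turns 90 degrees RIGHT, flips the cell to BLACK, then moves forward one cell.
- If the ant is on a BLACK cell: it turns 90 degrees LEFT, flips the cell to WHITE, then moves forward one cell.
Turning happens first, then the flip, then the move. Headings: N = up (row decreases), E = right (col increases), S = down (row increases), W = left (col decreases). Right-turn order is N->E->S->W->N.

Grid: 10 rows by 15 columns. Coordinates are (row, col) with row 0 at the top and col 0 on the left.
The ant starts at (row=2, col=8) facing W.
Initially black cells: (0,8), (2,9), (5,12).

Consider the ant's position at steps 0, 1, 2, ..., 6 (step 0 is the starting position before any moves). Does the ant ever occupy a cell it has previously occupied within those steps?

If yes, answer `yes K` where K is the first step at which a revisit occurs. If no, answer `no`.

Answer: no

Derivation:
Step 1: on WHITE (2,8): turn R to N, flip to black, move to (1,8). |black|=4 — new cell
Step 2: on WHITE (1,8): turn R to E, flip to black, move to (1,9). |black|=5 — new cell
Step 3: on WHITE (1,9): turn R to S, flip to black, move to (2,9). |black|=6 — new cell
Step 4: on BLACK (2,9): turn L to E, flip to white, move to (2,10). |black|=5 — new cell
Step 5: on WHITE (2,10): turn R to S, flip to black, move to (3,10). |black|=6 — new cell
Step 6: on WHITE (3,10): turn R to W, flip to black, move to (3,9). |black|=7 — new cell
No revisit within 6 steps.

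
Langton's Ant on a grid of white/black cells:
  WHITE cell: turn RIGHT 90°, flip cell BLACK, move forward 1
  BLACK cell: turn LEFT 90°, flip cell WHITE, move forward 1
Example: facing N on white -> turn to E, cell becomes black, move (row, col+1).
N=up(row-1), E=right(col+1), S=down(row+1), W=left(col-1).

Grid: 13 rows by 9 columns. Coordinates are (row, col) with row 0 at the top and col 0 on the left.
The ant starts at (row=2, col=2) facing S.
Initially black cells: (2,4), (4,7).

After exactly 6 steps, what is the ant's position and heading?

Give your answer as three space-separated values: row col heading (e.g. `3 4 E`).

Step 1: on WHITE (2,2): turn R to W, flip to black, move to (2,1). |black|=3
Step 2: on WHITE (2,1): turn R to N, flip to black, move to (1,1). |black|=4
Step 3: on WHITE (1,1): turn R to E, flip to black, move to (1,2). |black|=5
Step 4: on WHITE (1,2): turn R to S, flip to black, move to (2,2). |black|=6
Step 5: on BLACK (2,2): turn L to E, flip to white, move to (2,3). |black|=5
Step 6: on WHITE (2,3): turn R to S, flip to black, move to (3,3). |black|=6

Answer: 3 3 S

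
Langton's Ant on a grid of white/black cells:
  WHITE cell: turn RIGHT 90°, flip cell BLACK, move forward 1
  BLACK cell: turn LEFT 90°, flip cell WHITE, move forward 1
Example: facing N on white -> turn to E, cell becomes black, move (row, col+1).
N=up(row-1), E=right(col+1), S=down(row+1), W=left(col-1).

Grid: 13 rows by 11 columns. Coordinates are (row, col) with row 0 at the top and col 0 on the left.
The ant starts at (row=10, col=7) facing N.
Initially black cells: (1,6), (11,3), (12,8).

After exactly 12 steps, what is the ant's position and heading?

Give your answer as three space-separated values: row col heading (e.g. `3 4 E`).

Answer: 10 5 N

Derivation:
Step 1: on WHITE (10,7): turn R to E, flip to black, move to (10,8). |black|=4
Step 2: on WHITE (10,8): turn R to S, flip to black, move to (11,8). |black|=5
Step 3: on WHITE (11,8): turn R to W, flip to black, move to (11,7). |black|=6
Step 4: on WHITE (11,7): turn R to N, flip to black, move to (10,7). |black|=7
Step 5: on BLACK (10,7): turn L to W, flip to white, move to (10,6). |black|=6
Step 6: on WHITE (10,6): turn R to N, flip to black, move to (9,6). |black|=7
Step 7: on WHITE (9,6): turn R to E, flip to black, move to (9,7). |black|=8
Step 8: on WHITE (9,7): turn R to S, flip to black, move to (10,7). |black|=9
Step 9: on WHITE (10,7): turn R to W, flip to black, move to (10,6). |black|=10
Step 10: on BLACK (10,6): turn L to S, flip to white, move to (11,6). |black|=9
Step 11: on WHITE (11,6): turn R to W, flip to black, move to (11,5). |black|=10
Step 12: on WHITE (11,5): turn R to N, flip to black, move to (10,5). |black|=11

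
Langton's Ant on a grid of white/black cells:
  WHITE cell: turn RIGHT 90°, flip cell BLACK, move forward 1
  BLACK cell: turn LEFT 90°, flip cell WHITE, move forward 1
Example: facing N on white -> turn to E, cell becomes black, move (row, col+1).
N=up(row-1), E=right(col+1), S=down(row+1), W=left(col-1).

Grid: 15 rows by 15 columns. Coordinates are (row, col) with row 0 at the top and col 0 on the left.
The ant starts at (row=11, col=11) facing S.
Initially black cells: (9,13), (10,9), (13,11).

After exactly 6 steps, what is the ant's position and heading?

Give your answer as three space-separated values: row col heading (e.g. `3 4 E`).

Answer: 12 12 S

Derivation:
Step 1: on WHITE (11,11): turn R to W, flip to black, move to (11,10). |black|=4
Step 2: on WHITE (11,10): turn R to N, flip to black, move to (10,10). |black|=5
Step 3: on WHITE (10,10): turn R to E, flip to black, move to (10,11). |black|=6
Step 4: on WHITE (10,11): turn R to S, flip to black, move to (11,11). |black|=7
Step 5: on BLACK (11,11): turn L to E, flip to white, move to (11,12). |black|=6
Step 6: on WHITE (11,12): turn R to S, flip to black, move to (12,12). |black|=7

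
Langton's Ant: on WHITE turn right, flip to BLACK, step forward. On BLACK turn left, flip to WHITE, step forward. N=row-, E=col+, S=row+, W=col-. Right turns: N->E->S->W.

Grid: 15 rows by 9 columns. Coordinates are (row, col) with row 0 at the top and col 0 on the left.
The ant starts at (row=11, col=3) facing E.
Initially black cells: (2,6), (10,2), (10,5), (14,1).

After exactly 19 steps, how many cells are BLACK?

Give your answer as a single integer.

Answer: 9

Derivation:
Step 1: on WHITE (11,3): turn R to S, flip to black, move to (12,3). |black|=5
Step 2: on WHITE (12,3): turn R to W, flip to black, move to (12,2). |black|=6
Step 3: on WHITE (12,2): turn R to N, flip to black, move to (11,2). |black|=7
Step 4: on WHITE (11,2): turn R to E, flip to black, move to (11,3). |black|=8
Step 5: on BLACK (11,3): turn L to N, flip to white, move to (10,3). |black|=7
Step 6: on WHITE (10,3): turn R to E, flip to black, move to (10,4). |black|=8
Step 7: on WHITE (10,4): turn R to S, flip to black, move to (11,4). |black|=9
Step 8: on WHITE (11,4): turn R to W, flip to black, move to (11,3). |black|=10
Step 9: on WHITE (11,3): turn R to N, flip to black, move to (10,3). |black|=11
Step 10: on BLACK (10,3): turn L to W, flip to white, move to (10,2). |black|=10
Step 11: on BLACK (10,2): turn L to S, flip to white, move to (11,2). |black|=9
Step 12: on BLACK (11,2): turn L to E, flip to white, move to (11,3). |black|=8
Step 13: on BLACK (11,3): turn L to N, flip to white, move to (10,3). |black|=7
Step 14: on WHITE (10,3): turn R to E, flip to black, move to (10,4). |black|=8
Step 15: on BLACK (10,4): turn L to N, flip to white, move to (9,4). |black|=7
Step 16: on WHITE (9,4): turn R to E, flip to black, move to (9,5). |black|=8
Step 17: on WHITE (9,5): turn R to S, flip to black, move to (10,5). |black|=9
Step 18: on BLACK (10,5): turn L to E, flip to white, move to (10,6). |black|=8
Step 19: on WHITE (10,6): turn R to S, flip to black, move to (11,6). |black|=9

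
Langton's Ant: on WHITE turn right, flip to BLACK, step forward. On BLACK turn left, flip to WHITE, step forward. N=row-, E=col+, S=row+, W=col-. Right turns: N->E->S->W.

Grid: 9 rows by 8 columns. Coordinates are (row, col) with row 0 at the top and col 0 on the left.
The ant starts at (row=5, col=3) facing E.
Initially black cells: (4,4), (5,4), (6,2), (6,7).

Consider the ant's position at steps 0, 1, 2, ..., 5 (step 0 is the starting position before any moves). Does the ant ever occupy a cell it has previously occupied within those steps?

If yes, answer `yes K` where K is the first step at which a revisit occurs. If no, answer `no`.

Answer: no

Derivation:
Step 1: on WHITE (5,3): turn R to S, flip to black, move to (6,3). |black|=5 — new cell
Step 2: on WHITE (6,3): turn R to W, flip to black, move to (6,2). |black|=6 — new cell
Step 3: on BLACK (6,2): turn L to S, flip to white, move to (7,2). |black|=5 — new cell
Step 4: on WHITE (7,2): turn R to W, flip to black, move to (7,1). |black|=6 — new cell
Step 5: on WHITE (7,1): turn R to N, flip to black, move to (6,1). |black|=7 — new cell
No revisit within 5 steps.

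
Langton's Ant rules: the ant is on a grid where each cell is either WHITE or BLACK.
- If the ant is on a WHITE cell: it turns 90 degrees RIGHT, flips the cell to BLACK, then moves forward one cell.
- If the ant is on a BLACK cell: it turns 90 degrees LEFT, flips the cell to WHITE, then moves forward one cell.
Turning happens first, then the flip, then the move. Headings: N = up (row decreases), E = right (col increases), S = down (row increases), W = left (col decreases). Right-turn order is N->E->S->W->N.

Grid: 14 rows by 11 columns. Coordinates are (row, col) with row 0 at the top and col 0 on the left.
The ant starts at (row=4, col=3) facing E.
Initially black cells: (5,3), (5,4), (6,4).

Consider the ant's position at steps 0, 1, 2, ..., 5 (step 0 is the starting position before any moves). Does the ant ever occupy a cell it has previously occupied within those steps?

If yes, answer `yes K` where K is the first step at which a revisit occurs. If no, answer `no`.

Answer: no

Derivation:
Step 1: on WHITE (4,3): turn R to S, flip to black, move to (5,3). |black|=4 — new cell
Step 2: on BLACK (5,3): turn L to E, flip to white, move to (5,4). |black|=3 — new cell
Step 3: on BLACK (5,4): turn L to N, flip to white, move to (4,4). |black|=2 — new cell
Step 4: on WHITE (4,4): turn R to E, flip to black, move to (4,5). |black|=3 — new cell
Step 5: on WHITE (4,5): turn R to S, flip to black, move to (5,5). |black|=4 — new cell
No revisit within 5 steps.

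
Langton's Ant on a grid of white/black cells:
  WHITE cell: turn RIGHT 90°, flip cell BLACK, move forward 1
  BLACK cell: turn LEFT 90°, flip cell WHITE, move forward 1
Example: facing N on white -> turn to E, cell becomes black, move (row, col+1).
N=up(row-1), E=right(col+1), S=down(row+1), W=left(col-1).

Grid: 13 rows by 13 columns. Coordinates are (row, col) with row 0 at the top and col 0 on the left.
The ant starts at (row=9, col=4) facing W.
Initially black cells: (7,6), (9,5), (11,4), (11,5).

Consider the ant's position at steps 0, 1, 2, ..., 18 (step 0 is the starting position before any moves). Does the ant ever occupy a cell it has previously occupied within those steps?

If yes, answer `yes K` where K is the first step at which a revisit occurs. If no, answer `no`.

Step 1: on WHITE (9,4): turn R to N, flip to black, move to (8,4). |black|=5 — new cell
Step 2: on WHITE (8,4): turn R to E, flip to black, move to (8,5). |black|=6 — new cell
Step 3: on WHITE (8,5): turn R to S, flip to black, move to (9,5). |black|=7 — new cell
Step 4: on BLACK (9,5): turn L to E, flip to white, move to (9,6). |black|=6 — new cell
Step 5: on WHITE (9,6): turn R to S, flip to black, move to (10,6). |black|=7 — new cell
Step 6: on WHITE (10,6): turn R to W, flip to black, move to (10,5). |black|=8 — new cell
Step 7: on WHITE (10,5): turn R to N, flip to black, move to (9,5). |black|=9 — REVISIT

Answer: yes 7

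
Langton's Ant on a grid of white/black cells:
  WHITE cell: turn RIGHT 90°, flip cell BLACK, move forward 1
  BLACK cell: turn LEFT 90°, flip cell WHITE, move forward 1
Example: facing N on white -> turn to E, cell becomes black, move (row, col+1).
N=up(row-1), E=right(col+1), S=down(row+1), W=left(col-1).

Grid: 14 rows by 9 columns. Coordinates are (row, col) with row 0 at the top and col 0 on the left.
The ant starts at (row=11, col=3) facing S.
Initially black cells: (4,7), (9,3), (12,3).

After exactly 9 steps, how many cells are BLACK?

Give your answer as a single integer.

Step 1: on WHITE (11,3): turn R to W, flip to black, move to (11,2). |black|=4
Step 2: on WHITE (11,2): turn R to N, flip to black, move to (10,2). |black|=5
Step 3: on WHITE (10,2): turn R to E, flip to black, move to (10,3). |black|=6
Step 4: on WHITE (10,3): turn R to S, flip to black, move to (11,3). |black|=7
Step 5: on BLACK (11,3): turn L to E, flip to white, move to (11,4). |black|=6
Step 6: on WHITE (11,4): turn R to S, flip to black, move to (12,4). |black|=7
Step 7: on WHITE (12,4): turn R to W, flip to black, move to (12,3). |black|=8
Step 8: on BLACK (12,3): turn L to S, flip to white, move to (13,3). |black|=7
Step 9: on WHITE (13,3): turn R to W, flip to black, move to (13,2). |black|=8

Answer: 8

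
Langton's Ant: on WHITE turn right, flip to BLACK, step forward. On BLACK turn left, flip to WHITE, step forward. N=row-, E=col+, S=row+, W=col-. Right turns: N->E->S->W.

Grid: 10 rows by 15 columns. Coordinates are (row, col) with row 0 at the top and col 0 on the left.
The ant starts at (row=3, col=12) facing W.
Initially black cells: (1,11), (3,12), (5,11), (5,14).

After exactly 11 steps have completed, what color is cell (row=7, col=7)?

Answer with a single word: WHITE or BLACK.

Step 1: on BLACK (3,12): turn L to S, flip to white, move to (4,12). |black|=3
Step 2: on WHITE (4,12): turn R to W, flip to black, move to (4,11). |black|=4
Step 3: on WHITE (4,11): turn R to N, flip to black, move to (3,11). |black|=5
Step 4: on WHITE (3,11): turn R to E, flip to black, move to (3,12). |black|=6
Step 5: on WHITE (3,12): turn R to S, flip to black, move to (4,12). |black|=7
Step 6: on BLACK (4,12): turn L to E, flip to white, move to (4,13). |black|=6
Step 7: on WHITE (4,13): turn R to S, flip to black, move to (5,13). |black|=7
Step 8: on WHITE (5,13): turn R to W, flip to black, move to (5,12). |black|=8
Step 9: on WHITE (5,12): turn R to N, flip to black, move to (4,12). |black|=9
Step 10: on WHITE (4,12): turn R to E, flip to black, move to (4,13). |black|=10
Step 11: on BLACK (4,13): turn L to N, flip to white, move to (3,13). |black|=9

Answer: WHITE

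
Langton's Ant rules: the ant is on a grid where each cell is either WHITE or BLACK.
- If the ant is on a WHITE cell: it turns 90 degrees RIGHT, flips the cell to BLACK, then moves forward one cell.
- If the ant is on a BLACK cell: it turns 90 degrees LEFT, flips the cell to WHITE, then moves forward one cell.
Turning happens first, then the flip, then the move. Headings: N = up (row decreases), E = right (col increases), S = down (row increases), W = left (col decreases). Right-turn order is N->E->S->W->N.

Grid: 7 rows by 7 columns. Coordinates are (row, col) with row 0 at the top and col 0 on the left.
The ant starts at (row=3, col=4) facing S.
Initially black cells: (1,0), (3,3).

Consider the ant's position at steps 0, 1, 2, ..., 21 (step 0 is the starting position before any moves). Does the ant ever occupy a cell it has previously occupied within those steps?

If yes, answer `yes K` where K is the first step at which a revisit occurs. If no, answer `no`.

Answer: yes 5

Derivation:
Step 1: on WHITE (3,4): turn R to W, flip to black, move to (3,3). |black|=3 — new cell
Step 2: on BLACK (3,3): turn L to S, flip to white, move to (4,3). |black|=2 — new cell
Step 3: on WHITE (4,3): turn R to W, flip to black, move to (4,2). |black|=3 — new cell
Step 4: on WHITE (4,2): turn R to N, flip to black, move to (3,2). |black|=4 — new cell
Step 5: on WHITE (3,2): turn R to E, flip to black, move to (3,3). |black|=5 — REVISIT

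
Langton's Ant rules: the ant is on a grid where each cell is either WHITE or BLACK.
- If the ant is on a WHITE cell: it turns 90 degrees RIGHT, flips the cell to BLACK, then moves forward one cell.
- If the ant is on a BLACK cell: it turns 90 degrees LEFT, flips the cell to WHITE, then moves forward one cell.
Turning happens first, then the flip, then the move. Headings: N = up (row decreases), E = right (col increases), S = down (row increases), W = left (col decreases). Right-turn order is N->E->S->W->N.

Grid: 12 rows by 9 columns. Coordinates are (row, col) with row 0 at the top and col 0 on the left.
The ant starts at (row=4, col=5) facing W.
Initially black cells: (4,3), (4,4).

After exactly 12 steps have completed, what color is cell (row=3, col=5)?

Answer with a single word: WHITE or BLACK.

Answer: BLACK

Derivation:
Step 1: on WHITE (4,5): turn R to N, flip to black, move to (3,5). |black|=3
Step 2: on WHITE (3,5): turn R to E, flip to black, move to (3,6). |black|=4
Step 3: on WHITE (3,6): turn R to S, flip to black, move to (4,6). |black|=5
Step 4: on WHITE (4,6): turn R to W, flip to black, move to (4,5). |black|=6
Step 5: on BLACK (4,5): turn L to S, flip to white, move to (5,5). |black|=5
Step 6: on WHITE (5,5): turn R to W, flip to black, move to (5,4). |black|=6
Step 7: on WHITE (5,4): turn R to N, flip to black, move to (4,4). |black|=7
Step 8: on BLACK (4,4): turn L to W, flip to white, move to (4,3). |black|=6
Step 9: on BLACK (4,3): turn L to S, flip to white, move to (5,3). |black|=5
Step 10: on WHITE (5,3): turn R to W, flip to black, move to (5,2). |black|=6
Step 11: on WHITE (5,2): turn R to N, flip to black, move to (4,2). |black|=7
Step 12: on WHITE (4,2): turn R to E, flip to black, move to (4,3). |black|=8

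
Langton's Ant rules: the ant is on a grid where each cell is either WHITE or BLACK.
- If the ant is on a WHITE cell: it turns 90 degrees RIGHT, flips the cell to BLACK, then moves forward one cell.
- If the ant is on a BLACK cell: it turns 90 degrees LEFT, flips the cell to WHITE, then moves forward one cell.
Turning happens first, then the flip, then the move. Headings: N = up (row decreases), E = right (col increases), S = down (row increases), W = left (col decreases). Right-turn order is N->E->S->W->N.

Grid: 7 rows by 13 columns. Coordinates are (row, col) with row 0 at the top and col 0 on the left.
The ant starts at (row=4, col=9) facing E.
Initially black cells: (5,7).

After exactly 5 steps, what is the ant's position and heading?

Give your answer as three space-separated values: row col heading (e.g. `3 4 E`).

Answer: 3 9 N

Derivation:
Step 1: on WHITE (4,9): turn R to S, flip to black, move to (5,9). |black|=2
Step 2: on WHITE (5,9): turn R to W, flip to black, move to (5,8). |black|=3
Step 3: on WHITE (5,8): turn R to N, flip to black, move to (4,8). |black|=4
Step 4: on WHITE (4,8): turn R to E, flip to black, move to (4,9). |black|=5
Step 5: on BLACK (4,9): turn L to N, flip to white, move to (3,9). |black|=4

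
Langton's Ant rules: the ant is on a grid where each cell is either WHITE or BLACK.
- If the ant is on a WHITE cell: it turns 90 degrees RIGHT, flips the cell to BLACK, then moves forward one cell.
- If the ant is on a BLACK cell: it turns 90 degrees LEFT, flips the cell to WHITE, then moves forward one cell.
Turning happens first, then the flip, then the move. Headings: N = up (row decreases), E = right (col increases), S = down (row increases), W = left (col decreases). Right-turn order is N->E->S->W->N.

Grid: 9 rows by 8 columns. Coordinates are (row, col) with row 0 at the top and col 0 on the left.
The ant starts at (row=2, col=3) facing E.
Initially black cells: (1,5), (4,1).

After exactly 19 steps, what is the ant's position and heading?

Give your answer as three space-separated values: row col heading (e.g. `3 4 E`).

Answer: 0 2 N

Derivation:
Step 1: on WHITE (2,3): turn R to S, flip to black, move to (3,3). |black|=3
Step 2: on WHITE (3,3): turn R to W, flip to black, move to (3,2). |black|=4
Step 3: on WHITE (3,2): turn R to N, flip to black, move to (2,2). |black|=5
Step 4: on WHITE (2,2): turn R to E, flip to black, move to (2,3). |black|=6
Step 5: on BLACK (2,3): turn L to N, flip to white, move to (1,3). |black|=5
Step 6: on WHITE (1,3): turn R to E, flip to black, move to (1,4). |black|=6
Step 7: on WHITE (1,4): turn R to S, flip to black, move to (2,4). |black|=7
Step 8: on WHITE (2,4): turn R to W, flip to black, move to (2,3). |black|=8
Step 9: on WHITE (2,3): turn R to N, flip to black, move to (1,3). |black|=9
Step 10: on BLACK (1,3): turn L to W, flip to white, move to (1,2). |black|=8
Step 11: on WHITE (1,2): turn R to N, flip to black, move to (0,2). |black|=9
Step 12: on WHITE (0,2): turn R to E, flip to black, move to (0,3). |black|=10
Step 13: on WHITE (0,3): turn R to S, flip to black, move to (1,3). |black|=11
Step 14: on WHITE (1,3): turn R to W, flip to black, move to (1,2). |black|=12
Step 15: on BLACK (1,2): turn L to S, flip to white, move to (2,2). |black|=11
Step 16: on BLACK (2,2): turn L to E, flip to white, move to (2,3). |black|=10
Step 17: on BLACK (2,3): turn L to N, flip to white, move to (1,3). |black|=9
Step 18: on BLACK (1,3): turn L to W, flip to white, move to (1,2). |black|=8
Step 19: on WHITE (1,2): turn R to N, flip to black, move to (0,2). |black|=9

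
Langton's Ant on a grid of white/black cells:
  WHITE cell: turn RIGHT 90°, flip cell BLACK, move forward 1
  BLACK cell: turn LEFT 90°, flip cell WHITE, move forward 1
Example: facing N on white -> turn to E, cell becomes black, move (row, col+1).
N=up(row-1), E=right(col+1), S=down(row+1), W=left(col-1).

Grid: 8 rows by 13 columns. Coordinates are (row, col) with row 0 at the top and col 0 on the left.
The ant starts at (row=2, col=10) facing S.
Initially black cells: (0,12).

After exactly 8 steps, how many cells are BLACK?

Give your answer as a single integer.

Step 1: on WHITE (2,10): turn R to W, flip to black, move to (2,9). |black|=2
Step 2: on WHITE (2,9): turn R to N, flip to black, move to (1,9). |black|=3
Step 3: on WHITE (1,9): turn R to E, flip to black, move to (1,10). |black|=4
Step 4: on WHITE (1,10): turn R to S, flip to black, move to (2,10). |black|=5
Step 5: on BLACK (2,10): turn L to E, flip to white, move to (2,11). |black|=4
Step 6: on WHITE (2,11): turn R to S, flip to black, move to (3,11). |black|=5
Step 7: on WHITE (3,11): turn R to W, flip to black, move to (3,10). |black|=6
Step 8: on WHITE (3,10): turn R to N, flip to black, move to (2,10). |black|=7

Answer: 7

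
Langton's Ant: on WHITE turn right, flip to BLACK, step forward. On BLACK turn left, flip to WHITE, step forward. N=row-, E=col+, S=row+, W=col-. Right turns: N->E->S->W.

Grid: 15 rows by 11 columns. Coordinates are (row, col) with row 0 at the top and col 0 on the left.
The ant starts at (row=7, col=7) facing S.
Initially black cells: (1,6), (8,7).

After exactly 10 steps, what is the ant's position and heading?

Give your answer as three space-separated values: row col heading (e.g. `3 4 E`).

Step 1: on WHITE (7,7): turn R to W, flip to black, move to (7,6). |black|=3
Step 2: on WHITE (7,6): turn R to N, flip to black, move to (6,6). |black|=4
Step 3: on WHITE (6,6): turn R to E, flip to black, move to (6,7). |black|=5
Step 4: on WHITE (6,7): turn R to S, flip to black, move to (7,7). |black|=6
Step 5: on BLACK (7,7): turn L to E, flip to white, move to (7,8). |black|=5
Step 6: on WHITE (7,8): turn R to S, flip to black, move to (8,8). |black|=6
Step 7: on WHITE (8,8): turn R to W, flip to black, move to (8,7). |black|=7
Step 8: on BLACK (8,7): turn L to S, flip to white, move to (9,7). |black|=6
Step 9: on WHITE (9,7): turn R to W, flip to black, move to (9,6). |black|=7
Step 10: on WHITE (9,6): turn R to N, flip to black, move to (8,6). |black|=8

Answer: 8 6 N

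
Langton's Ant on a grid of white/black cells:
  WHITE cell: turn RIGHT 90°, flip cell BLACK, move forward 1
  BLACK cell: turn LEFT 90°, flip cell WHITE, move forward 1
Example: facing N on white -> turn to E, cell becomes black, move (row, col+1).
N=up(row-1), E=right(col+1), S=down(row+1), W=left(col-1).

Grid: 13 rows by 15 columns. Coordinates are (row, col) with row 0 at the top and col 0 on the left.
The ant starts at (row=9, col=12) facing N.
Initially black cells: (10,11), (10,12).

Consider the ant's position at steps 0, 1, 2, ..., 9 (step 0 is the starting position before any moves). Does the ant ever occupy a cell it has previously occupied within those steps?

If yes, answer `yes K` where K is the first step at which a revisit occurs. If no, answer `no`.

Step 1: on WHITE (9,12): turn R to E, flip to black, move to (9,13). |black|=3 — new cell
Step 2: on WHITE (9,13): turn R to S, flip to black, move to (10,13). |black|=4 — new cell
Step 3: on WHITE (10,13): turn R to W, flip to black, move to (10,12). |black|=5 — new cell
Step 4: on BLACK (10,12): turn L to S, flip to white, move to (11,12). |black|=4 — new cell
Step 5: on WHITE (11,12): turn R to W, flip to black, move to (11,11). |black|=5 — new cell
Step 6: on WHITE (11,11): turn R to N, flip to black, move to (10,11). |black|=6 — new cell
Step 7: on BLACK (10,11): turn L to W, flip to white, move to (10,10). |black|=5 — new cell
Step 8: on WHITE (10,10): turn R to N, flip to black, move to (9,10). |black|=6 — new cell
Step 9: on WHITE (9,10): turn R to E, flip to black, move to (9,11). |black|=7 — new cell
No revisit within 9 steps.

Answer: no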